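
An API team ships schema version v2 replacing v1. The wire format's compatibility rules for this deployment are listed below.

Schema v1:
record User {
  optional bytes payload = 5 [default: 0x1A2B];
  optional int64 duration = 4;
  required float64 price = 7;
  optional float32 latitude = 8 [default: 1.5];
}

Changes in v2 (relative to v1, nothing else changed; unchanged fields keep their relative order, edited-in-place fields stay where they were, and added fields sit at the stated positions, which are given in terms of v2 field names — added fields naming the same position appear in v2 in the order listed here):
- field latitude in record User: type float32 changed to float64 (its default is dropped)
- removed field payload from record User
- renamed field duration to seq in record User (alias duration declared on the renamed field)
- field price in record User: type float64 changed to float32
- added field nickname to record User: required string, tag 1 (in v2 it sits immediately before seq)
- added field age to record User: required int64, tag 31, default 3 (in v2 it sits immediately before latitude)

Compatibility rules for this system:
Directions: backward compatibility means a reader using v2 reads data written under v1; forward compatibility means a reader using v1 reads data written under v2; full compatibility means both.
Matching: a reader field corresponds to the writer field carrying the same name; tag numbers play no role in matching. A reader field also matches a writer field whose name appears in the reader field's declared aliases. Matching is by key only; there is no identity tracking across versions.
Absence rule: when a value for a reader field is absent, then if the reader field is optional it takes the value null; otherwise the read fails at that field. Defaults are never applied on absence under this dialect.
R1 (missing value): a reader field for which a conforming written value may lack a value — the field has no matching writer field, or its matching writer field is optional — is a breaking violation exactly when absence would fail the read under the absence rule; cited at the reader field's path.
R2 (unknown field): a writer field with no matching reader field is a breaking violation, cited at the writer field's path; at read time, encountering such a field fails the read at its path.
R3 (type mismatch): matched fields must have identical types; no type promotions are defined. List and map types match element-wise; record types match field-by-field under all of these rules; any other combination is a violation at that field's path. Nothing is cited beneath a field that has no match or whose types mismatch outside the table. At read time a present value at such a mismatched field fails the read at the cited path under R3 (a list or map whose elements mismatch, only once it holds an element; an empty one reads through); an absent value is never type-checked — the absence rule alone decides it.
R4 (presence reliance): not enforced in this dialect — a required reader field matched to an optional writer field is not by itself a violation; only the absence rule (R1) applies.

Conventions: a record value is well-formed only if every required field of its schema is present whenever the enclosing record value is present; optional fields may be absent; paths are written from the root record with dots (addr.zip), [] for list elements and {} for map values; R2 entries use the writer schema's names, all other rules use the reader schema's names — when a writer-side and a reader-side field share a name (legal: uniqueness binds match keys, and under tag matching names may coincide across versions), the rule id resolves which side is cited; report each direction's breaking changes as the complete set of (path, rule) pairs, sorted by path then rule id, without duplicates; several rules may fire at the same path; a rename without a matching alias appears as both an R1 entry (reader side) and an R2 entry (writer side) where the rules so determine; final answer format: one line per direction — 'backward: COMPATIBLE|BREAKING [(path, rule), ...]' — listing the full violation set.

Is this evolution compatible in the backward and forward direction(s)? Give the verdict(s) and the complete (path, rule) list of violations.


in User below, arrows point writer -> reader
backward on User — v2 reading data written by v1:
  nickname: no writer match
  seq: int64 -> int64, writer optional; from duration
  price: float64 -> float32, writer required; from price
  age: no writer match
  latitude: float32 -> float64, writer optional; from latitude
  payload (writer side), unknown to reader
  rule R1 violated at age
  rule R3 violated at latitude
  rule R1 violated at nickname
  rule R2 violated at payload
  rule R3 violated at price
  => 5 violation(s): backward is BREAKING for User
forward on User — v1 reading data written by v2:
  payload: no writer match
  duration: no writer match
  price: float32 -> float64, writer required; from price
  latitude: float64 -> float32, writer optional; from latitude
  nickname (writer side), unknown to reader
  seq (writer side), unknown to reader
  age (writer side), unknown to reader
  rule R2 violated at age
  rule R3 violated at latitude
  rule R2 violated at nickname
  rule R3 violated at price
  rule R2 violated at seq
  => 5 violation(s): forward is BREAKING for User

backward: BREAKING [(age, R1), (latitude, R3), (nickname, R1), (payload, R2), (price, R3)]; forward: BREAKING [(age, R2), (latitude, R3), (nickname, R2), (price, R3), (seq, R2)]


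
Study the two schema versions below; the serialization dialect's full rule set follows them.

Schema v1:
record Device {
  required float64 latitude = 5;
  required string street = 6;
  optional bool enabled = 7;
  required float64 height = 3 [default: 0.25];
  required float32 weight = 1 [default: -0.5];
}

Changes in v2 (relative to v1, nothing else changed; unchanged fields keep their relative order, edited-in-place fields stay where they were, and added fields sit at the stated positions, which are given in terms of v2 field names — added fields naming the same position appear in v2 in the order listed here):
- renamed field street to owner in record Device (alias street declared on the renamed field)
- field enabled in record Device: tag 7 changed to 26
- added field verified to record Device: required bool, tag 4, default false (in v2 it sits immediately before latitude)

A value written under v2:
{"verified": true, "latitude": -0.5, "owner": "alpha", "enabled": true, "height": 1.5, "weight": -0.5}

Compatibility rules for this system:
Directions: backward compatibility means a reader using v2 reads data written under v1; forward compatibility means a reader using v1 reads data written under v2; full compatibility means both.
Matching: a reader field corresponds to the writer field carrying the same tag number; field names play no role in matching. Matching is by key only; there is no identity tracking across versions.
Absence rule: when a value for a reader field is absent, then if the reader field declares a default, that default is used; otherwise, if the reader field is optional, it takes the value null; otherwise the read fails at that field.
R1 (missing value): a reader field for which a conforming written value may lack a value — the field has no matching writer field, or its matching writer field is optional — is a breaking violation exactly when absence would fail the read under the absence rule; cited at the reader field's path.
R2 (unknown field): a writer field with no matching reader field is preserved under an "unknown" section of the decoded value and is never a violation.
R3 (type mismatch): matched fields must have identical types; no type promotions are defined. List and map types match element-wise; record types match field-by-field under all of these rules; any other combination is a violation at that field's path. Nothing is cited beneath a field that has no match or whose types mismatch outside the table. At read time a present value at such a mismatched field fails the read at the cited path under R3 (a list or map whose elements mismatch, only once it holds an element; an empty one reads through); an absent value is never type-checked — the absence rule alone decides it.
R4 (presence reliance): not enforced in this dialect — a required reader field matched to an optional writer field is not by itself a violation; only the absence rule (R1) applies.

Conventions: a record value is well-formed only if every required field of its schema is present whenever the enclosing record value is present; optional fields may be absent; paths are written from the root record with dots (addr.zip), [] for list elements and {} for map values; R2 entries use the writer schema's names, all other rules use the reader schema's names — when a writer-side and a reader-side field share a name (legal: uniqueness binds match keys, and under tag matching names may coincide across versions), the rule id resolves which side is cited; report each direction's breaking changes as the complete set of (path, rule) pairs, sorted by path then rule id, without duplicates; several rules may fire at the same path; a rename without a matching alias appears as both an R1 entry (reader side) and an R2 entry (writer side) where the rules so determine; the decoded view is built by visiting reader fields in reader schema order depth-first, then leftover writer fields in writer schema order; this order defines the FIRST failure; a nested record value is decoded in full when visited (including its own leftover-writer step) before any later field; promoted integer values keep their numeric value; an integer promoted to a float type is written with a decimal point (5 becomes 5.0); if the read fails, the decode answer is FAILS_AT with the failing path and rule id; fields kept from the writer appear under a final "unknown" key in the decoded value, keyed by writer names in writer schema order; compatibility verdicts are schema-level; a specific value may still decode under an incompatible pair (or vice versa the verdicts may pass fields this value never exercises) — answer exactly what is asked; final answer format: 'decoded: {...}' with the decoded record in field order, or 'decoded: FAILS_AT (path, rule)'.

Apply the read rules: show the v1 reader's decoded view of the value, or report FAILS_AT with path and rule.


the writer's type comes first in each Device pair
decoding the Device value with the v1 reader:
  latitude := -0.5
  street := "alpha" (from writer owner)
  enabled := null (not supplied -> null)
  height := 1.5
  weight := -0.5
  writer verified: kept under "unknown"
  writer enabled: kept under "unknown"
  => decoded: {"latitude": -0.5, "street": "alpha", "enabled": null, "height": 1.5, "weight": -0.5, "unknown": {"verified": true, "enabled": true}}
ruling out the remaining Device differences:
  renamed field street to owner in record Device (alias street declared on the renamed field) -> triggers nothing under the printed rules; the Device answer is the same either way

decoded: {"latitude": -0.5, "street": "alpha", "enabled": null, "height": 1.5, "weight": -0.5, "unknown": {"verified": true, "enabled": true}}


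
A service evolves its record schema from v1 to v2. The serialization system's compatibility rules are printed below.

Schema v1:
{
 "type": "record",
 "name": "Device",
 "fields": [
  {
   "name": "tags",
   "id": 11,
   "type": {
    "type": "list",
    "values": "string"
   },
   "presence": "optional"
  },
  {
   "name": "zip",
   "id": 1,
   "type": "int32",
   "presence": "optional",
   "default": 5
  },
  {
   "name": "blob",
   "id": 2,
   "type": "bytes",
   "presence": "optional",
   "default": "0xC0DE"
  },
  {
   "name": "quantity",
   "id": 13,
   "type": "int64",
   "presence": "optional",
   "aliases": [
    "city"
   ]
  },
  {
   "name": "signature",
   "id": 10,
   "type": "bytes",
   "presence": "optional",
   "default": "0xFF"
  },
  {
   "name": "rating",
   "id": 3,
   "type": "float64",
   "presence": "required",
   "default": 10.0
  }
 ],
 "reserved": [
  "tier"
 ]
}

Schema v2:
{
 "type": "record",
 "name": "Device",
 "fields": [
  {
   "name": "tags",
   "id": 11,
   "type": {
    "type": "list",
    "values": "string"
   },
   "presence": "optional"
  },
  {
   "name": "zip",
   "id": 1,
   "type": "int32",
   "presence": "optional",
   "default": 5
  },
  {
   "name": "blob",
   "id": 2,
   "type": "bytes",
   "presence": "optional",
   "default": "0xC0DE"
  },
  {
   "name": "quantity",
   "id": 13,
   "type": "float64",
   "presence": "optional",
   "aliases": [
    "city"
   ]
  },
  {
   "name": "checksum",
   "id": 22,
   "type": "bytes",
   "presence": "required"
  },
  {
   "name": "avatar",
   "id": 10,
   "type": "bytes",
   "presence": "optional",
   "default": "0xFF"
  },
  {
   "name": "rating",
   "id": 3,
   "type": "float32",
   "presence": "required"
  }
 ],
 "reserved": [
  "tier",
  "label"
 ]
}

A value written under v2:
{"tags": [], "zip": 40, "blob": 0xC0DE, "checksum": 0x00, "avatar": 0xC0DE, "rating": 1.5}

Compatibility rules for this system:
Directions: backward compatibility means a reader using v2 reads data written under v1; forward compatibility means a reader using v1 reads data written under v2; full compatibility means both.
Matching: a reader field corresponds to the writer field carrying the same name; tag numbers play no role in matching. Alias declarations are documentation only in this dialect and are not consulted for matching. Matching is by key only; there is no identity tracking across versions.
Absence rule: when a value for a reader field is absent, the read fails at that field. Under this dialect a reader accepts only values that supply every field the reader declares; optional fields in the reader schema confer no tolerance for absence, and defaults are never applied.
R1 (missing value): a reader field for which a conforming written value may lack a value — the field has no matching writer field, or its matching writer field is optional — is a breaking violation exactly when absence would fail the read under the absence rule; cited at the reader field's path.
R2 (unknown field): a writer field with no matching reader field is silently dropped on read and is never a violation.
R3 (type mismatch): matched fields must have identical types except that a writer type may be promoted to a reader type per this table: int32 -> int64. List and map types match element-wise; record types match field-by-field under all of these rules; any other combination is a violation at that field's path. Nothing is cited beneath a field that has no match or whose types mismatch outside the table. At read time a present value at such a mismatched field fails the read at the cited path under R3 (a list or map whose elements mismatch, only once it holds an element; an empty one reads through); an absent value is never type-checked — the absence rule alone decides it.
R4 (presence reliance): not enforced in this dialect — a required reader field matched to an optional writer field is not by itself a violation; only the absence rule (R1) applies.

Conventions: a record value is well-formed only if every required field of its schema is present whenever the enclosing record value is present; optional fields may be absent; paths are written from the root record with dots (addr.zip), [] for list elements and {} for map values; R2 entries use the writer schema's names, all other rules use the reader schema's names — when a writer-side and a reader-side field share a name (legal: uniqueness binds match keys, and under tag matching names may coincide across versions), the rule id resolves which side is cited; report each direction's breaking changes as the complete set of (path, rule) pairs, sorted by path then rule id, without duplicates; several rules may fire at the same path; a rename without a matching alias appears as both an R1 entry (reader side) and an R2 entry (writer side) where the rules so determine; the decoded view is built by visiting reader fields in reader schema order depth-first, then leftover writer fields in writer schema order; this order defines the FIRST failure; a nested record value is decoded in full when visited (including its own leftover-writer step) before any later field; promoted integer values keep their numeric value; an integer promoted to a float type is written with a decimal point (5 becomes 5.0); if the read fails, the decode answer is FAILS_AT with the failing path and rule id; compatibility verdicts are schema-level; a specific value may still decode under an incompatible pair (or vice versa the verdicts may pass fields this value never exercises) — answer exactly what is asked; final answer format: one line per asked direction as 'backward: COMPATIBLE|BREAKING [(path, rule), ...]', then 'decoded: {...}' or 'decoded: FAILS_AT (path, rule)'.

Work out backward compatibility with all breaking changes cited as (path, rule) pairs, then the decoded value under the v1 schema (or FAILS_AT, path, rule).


backward: BREAKING [(avatar, R1), (blob, R1), (checksum, R1), (quantity, R1), (quantity, R3), (rating, R3), (tags, R1), (zip, R1)]; decoded: FAILS_AT (quantity, R1)

arrows below run writer -> reader for Device
backward analysis of Device with v2 as reader and v1 as writer:
  list<string> -> list<string>, writer optional: tags aligns to tags
  int32 -> int32, writer optional: zip aligns to zip
  bytes -> bytes, writer optional: blob aligns to blob
  int64 -> float64, writer optional: quantity aligns to quantity
  checksum: no writer match
  avatar: no writer match
  float64 -> float32, writer required: rating aligns to rating
  signature (writer side), unknown to reader
  breaking: (avatar, R1)
  breaking: (blob, R1)
  breaking: (checksum, R1)
  breaking: (quantity, R1)
  breaking: (quantity, R3)
  breaking: (rating, R3)
  breaking: (tags, R1)
  breaking: (zip, R1)
  => 8 violation(s): backward is BREAKING for Device
decode walk for Device under reader schema v1:
  tags := []
  zip := 40
  blob := 0xC0DE
  read fails at quantity under R1 (no fill)
  => FAILS_AT (quantity, R1)


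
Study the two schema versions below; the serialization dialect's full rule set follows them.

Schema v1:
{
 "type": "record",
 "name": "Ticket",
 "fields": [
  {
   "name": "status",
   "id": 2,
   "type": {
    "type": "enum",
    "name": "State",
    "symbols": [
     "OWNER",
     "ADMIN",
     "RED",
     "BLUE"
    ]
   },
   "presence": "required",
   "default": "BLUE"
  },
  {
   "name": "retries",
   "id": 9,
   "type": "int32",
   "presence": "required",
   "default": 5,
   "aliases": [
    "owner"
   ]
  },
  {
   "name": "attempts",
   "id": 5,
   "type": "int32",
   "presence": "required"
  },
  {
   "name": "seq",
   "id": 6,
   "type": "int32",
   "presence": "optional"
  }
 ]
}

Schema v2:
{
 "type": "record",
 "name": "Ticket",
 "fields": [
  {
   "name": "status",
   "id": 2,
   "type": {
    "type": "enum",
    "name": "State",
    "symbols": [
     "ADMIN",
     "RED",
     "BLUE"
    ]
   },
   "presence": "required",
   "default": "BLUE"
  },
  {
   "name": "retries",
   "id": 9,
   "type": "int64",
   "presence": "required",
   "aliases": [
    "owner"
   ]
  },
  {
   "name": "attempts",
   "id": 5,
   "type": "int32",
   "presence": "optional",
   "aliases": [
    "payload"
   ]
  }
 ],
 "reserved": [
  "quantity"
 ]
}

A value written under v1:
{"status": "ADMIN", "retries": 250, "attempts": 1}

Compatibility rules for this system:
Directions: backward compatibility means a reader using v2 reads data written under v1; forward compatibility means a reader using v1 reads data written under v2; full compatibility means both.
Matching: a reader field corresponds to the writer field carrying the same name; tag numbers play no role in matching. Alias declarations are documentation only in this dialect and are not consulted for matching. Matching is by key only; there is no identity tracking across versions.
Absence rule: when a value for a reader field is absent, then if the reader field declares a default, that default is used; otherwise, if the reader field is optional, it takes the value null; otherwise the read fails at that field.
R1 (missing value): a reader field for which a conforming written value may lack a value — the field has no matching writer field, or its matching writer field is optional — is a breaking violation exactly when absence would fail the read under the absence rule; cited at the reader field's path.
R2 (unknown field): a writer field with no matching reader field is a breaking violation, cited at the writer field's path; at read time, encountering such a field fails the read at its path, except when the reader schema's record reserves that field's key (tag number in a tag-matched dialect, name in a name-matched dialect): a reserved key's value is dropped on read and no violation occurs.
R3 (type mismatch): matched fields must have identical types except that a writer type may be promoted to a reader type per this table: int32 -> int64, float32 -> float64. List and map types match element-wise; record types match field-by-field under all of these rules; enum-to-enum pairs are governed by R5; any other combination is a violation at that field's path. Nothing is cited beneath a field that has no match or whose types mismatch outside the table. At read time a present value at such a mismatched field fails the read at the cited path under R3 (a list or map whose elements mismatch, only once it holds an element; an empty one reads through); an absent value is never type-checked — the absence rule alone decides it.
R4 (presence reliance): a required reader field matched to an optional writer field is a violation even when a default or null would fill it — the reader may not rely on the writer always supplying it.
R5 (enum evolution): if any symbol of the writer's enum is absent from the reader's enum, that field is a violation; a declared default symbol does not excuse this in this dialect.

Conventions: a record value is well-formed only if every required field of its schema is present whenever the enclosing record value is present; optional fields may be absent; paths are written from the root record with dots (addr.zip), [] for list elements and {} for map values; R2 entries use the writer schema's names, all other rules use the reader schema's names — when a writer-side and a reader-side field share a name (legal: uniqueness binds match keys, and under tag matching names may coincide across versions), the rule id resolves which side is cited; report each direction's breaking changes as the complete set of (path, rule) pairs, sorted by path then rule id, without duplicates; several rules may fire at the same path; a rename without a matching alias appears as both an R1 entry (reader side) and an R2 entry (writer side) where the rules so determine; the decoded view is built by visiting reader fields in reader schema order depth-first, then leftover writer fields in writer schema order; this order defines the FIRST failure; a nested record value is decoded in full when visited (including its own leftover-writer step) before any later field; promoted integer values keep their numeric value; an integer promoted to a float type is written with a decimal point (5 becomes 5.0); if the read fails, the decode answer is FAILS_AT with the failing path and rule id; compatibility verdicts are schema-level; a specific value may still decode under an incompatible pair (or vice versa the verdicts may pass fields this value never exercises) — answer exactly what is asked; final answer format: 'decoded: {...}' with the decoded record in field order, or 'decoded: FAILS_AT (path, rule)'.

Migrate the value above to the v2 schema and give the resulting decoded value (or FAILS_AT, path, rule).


decoded: {"status": "ADMIN", "retries": 250, "attempts": 1}

the writer's type comes first in each Ticket pair
decoding the Ticket value with the v2 reader:
  status := "ADMIN"
  retries := 250 (int32 -> int64)
  attempts := 1
  => decoded: {"status": "ADMIN", "retries": 250, "attempts": 1}
the rest of the Ticket diff is inert for this question:
  field retries in record Ticket: type int32 changed to int64 (its default is dropped) -> shifts the Ticket verdicts, not this decode
  enum State (field status in record Ticket): symbol OWNER removed -> shifts the Ticket verdicts, not this decode
  field attempts in record Ticket: required changed to optional -> shifts the Ticket verdicts, not this decode


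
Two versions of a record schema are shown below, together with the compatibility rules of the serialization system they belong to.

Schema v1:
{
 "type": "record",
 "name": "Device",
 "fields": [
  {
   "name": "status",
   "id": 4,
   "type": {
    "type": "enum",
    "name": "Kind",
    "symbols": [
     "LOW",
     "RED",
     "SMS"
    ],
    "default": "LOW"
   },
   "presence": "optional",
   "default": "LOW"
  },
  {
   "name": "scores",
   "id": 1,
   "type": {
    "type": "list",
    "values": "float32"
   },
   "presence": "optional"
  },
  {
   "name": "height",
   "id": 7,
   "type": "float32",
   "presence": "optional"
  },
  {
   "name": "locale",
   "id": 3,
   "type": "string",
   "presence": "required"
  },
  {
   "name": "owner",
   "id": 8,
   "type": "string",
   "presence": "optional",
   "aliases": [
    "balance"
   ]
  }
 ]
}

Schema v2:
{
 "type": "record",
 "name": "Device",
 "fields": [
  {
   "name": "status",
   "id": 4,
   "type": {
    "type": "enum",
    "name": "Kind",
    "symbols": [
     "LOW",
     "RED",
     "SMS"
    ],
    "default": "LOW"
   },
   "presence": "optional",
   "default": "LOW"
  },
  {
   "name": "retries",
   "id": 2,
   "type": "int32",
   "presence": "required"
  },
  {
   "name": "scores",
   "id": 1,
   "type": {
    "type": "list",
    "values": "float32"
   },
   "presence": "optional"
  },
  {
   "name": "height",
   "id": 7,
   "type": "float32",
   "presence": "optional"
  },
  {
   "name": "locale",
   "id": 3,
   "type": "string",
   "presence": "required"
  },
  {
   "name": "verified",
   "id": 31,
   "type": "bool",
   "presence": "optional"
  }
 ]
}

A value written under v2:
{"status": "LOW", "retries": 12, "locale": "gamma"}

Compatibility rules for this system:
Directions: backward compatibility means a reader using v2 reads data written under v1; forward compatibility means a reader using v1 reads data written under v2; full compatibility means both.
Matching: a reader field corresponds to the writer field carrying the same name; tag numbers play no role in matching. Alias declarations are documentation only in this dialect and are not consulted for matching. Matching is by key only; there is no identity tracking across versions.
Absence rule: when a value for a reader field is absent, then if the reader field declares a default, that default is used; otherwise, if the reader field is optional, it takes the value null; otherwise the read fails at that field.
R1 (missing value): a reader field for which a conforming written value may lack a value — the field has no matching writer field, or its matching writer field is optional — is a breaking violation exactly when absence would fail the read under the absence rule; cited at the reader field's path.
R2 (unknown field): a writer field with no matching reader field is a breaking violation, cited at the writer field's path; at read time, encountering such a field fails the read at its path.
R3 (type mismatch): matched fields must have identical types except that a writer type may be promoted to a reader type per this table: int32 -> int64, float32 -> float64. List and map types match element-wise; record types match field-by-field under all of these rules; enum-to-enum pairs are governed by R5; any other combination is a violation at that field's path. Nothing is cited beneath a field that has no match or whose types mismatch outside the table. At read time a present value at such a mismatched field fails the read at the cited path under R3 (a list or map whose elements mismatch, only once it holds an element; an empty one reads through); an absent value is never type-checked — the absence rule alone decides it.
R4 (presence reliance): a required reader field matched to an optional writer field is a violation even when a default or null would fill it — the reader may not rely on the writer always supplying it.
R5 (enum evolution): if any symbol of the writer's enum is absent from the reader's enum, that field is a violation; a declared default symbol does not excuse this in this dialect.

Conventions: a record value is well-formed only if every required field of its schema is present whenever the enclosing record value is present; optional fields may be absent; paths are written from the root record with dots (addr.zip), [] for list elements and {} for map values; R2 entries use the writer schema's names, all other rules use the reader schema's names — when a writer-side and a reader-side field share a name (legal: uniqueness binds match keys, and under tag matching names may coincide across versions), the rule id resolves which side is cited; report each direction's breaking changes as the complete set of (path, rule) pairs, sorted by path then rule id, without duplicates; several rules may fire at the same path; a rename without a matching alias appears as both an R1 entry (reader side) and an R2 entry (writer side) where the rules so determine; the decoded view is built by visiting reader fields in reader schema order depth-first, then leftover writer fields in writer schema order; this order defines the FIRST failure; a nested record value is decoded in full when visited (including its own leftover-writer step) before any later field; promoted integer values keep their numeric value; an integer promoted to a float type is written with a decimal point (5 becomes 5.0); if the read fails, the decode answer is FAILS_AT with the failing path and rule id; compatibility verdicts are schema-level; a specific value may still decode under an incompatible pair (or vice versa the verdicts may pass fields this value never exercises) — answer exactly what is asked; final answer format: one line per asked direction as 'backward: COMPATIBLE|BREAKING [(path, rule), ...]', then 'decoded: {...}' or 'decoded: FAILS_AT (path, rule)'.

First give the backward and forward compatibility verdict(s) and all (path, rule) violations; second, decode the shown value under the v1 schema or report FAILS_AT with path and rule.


each type pair in Device: writer, then reader
backward on Device — v2 reading data written by v1:
  writer optional, Kind -> Kind: reader status maps from writer status
  retries: no writer-side match
  writer optional, list<float32> -> list<float32>: reader scores maps from writer scores
  writer optional, float32 -> float32: reader height maps from writer height
  writer required, string -> string: reader locale maps from writer locale
  verified: no writer-side match
  leftover writer field: owner
  R2 fires at owner
  R1 fires at retries
  => backward verdict for Device: BREAKING, 2 violation(s)
forward on Device — v1 reading data written by v2:
  writer optional, Kind -> Kind: reader status maps from writer status
  writer optional, list<float32> -> list<float32>: reader scores maps from writer scores
  writer optional, float32 -> float32: reader height maps from writer height
  writer required, string -> string: reader locale maps from writer locale
  owner: no writer-side match
  leftover writer field: retries
  leftover writer field: verified
  R2 fires at retries
  R2 fires at verified
  => forward verdict for Device: BREAKING, 2 violation(s)
decode (reader v1):
  status := "LOW"
  scores := null (not supplied -> null)
  height := null (not supplied -> null)
  locale := "gamma"
  owner := null (not supplied -> null)
  read fails at retries under R2 (unknown field)
  => FAILS_AT (retries, R2)

backward: BREAKING [(owner, R2), (retries, R1)]; forward: BREAKING [(retries, R2), (verified, R2)]; decoded: FAILS_AT (retries, R2)


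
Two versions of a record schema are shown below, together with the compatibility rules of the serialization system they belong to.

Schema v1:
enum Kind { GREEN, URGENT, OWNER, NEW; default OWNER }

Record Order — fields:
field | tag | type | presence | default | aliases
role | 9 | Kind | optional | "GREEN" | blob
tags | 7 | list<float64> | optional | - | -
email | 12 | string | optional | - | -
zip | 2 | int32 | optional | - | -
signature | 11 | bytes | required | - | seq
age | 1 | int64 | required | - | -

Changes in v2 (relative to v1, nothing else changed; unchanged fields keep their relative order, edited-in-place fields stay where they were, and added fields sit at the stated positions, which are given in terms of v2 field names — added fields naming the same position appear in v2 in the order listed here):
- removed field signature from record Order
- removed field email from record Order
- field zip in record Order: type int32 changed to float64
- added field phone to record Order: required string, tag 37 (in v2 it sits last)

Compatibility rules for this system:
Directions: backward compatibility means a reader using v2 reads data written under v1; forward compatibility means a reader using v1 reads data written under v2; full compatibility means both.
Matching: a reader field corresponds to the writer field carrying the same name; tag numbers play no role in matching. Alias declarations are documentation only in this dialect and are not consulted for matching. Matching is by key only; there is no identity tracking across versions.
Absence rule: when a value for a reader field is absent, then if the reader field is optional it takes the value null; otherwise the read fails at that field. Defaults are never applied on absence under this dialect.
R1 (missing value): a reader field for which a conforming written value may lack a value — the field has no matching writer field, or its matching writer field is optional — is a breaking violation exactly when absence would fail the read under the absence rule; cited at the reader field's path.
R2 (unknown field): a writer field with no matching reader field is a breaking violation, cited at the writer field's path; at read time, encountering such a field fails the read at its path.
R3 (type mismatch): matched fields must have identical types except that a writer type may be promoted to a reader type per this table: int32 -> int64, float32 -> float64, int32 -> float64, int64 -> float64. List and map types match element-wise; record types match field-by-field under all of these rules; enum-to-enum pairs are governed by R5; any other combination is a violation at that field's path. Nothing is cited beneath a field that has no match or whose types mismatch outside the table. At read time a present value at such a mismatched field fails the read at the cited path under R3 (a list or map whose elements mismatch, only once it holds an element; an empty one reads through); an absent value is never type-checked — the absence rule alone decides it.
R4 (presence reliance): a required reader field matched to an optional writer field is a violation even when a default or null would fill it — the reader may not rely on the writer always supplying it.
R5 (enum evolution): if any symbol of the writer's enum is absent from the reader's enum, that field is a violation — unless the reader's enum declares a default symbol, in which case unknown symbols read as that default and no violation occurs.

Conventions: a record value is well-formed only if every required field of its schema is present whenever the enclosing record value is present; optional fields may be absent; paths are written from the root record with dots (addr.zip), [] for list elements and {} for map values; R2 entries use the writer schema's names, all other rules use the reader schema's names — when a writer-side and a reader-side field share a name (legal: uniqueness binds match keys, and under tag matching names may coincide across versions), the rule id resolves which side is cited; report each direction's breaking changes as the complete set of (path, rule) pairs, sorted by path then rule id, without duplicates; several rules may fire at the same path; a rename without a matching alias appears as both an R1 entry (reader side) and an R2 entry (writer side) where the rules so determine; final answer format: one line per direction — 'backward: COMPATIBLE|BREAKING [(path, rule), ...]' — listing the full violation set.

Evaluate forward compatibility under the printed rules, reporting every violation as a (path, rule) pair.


in Order below, arrows point writer -> reader
checking forward for Order: reader v1 against writer v2:
  Kind -> Kind, writer optional: role aligns to role
  list<float64> -> list<float64>, writer optional: tags aligns to tags
  email: no writer match
  float64 -> int32, writer optional: zip aligns to zip
  signature: no writer match
  int64 -> int64, writer required: age aligns to age
  phone (writer side), unknown to reader
  rule R2 violated at phone
  rule R1 violated at signature
  rule R3 violated at zip
  => 3 violation(s): forward is BREAKING for Order
the rest of the Order diff is inert for this question:
  removed field email from record Order -> matters only for Order's backward compatibility — outside the asked direction

forward: BREAKING [(phone, R2), (signature, R1), (zip, R3)]


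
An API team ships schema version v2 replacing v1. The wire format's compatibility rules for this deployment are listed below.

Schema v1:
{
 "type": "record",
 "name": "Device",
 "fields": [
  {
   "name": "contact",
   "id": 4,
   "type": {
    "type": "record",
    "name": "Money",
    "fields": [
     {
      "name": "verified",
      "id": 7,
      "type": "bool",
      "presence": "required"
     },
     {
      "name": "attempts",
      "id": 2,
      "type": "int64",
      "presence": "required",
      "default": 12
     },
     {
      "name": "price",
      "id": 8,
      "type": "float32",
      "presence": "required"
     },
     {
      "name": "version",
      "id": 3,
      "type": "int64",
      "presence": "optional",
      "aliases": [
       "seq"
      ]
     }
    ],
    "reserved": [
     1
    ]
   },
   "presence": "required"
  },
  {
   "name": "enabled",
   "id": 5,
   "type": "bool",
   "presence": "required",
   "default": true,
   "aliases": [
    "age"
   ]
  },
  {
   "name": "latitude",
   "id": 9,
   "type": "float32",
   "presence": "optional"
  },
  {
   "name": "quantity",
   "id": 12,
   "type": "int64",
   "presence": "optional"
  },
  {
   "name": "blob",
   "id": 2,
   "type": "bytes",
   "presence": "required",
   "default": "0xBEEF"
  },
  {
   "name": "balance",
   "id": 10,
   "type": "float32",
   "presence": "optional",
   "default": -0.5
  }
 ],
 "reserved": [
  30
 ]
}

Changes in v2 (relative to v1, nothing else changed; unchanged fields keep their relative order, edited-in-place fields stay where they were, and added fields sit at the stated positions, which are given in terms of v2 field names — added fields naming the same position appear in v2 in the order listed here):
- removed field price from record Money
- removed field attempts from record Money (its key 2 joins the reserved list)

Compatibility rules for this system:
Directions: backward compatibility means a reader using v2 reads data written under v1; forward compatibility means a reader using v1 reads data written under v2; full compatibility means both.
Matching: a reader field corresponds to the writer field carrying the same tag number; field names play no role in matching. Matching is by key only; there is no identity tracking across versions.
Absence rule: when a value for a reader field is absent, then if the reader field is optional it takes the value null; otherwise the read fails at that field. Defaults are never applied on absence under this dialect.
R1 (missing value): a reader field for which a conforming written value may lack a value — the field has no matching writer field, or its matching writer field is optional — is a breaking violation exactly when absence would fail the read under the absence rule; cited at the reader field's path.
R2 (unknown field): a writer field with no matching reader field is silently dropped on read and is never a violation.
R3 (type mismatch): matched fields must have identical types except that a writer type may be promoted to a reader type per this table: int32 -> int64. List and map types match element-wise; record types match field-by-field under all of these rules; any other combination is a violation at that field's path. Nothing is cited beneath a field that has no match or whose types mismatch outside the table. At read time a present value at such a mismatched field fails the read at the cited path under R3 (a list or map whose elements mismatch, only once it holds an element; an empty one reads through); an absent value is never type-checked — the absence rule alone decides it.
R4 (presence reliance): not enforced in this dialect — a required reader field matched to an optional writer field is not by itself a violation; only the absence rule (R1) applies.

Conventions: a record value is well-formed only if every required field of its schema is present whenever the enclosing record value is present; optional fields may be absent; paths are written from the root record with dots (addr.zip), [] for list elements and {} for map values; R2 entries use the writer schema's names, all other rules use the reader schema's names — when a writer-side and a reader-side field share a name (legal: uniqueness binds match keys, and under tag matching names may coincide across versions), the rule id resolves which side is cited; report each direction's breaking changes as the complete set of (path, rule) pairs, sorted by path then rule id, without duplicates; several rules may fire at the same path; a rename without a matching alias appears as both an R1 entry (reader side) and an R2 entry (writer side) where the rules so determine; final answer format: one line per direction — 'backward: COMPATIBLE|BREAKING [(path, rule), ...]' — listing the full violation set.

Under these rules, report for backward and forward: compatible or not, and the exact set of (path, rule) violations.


backward: COMPATIBLE []; forward: BREAKING [(contact.attempts, R1), (contact.price, R1)]

in Device below, arrows point writer -> reader
backward for Device (reader v2, writer v1):
  contact: paired with writer contact (Money -> Money; writer required)
  enabled: paired with writer enabled (bool -> bool; writer required)
  latitude: paired with writer latitude (float32 -> float32; writer optional)
  quantity: paired with writer quantity (int64 -> int64; writer optional)
  blob: paired with writer blob (bytes -> bytes; writer required)
  balance: paired with writer balance (float32 -> float32; writer optional)
  contact.verified: paired with writer contact.verified (bool -> bool; writer required)
  contact.version: paired with writer contact.version (int64 -> int64; writer optional)
  contact.attempts (writer side), unknown to reader
  contact.price (writer side), unknown to reader
  => no violations; backward on Device: COMPATIBLE
forward for Device (reader v1, writer v2):
  contact: paired with writer contact (Money -> Money; writer required)
  enabled: paired with writer enabled (bool -> bool; writer required)
  latitude: paired with writer latitude (float32 -> float32; writer optional)
  quantity: paired with writer quantity (int64 -> int64; writer optional)
  blob: paired with writer blob (bytes -> bytes; writer required)
  balance: paired with writer balance (float32 -> float32; writer optional)
  contact.verified: paired with writer contact.verified (bool -> bool; writer required)
  contact.attempts has no writer counterpart
  contact.price has no writer counterpart
  contact.version: paired with writer contact.version (int64 -> int64; writer optional)
  R1 fires at contact.attempts
  R1 fires at contact.price
  => forward verdict for Device: BREAKING, 2 violation(s)
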